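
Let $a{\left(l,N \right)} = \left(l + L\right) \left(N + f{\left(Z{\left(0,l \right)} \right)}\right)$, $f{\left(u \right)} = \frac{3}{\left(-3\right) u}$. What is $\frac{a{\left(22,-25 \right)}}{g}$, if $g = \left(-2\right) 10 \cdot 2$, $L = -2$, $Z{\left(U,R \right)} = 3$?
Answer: $\frac{38}{3} \approx 12.667$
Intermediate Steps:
$f{\left(u \right)} = - \frac{1}{u}$ ($f{\left(u \right)} = 3 \left(- \frac{1}{3 u}\right) = - \frac{1}{u}$)
$a{\left(l,N \right)} = \left(-2 + l\right) \left(- \frac{1}{3} + N\right)$ ($a{\left(l,N \right)} = \left(l - 2\right) \left(N - \frac{1}{3}\right) = \left(-2 + l\right) \left(N - \frac{1}{3}\right) = \left(-2 + l\right) \left(- \frac{1}{3} + N\right)$)
$g = -40$ ($g = \left(-20\right) 2 = -40$)
$\frac{a{\left(22,-25 \right)}}{g} = \frac{\frac{2}{3} - -50 - \frac{22}{3} - 550}{-40} = \left(\frac{2}{3} + 50 - \frac{22}{3} - 550\right) \left(- \frac{1}{40}\right) = \left(- \frac{1520}{3}\right) \left(- \frac{1}{40}\right) = \frac{38}{3}$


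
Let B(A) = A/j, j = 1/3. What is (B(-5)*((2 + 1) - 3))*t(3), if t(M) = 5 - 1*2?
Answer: 0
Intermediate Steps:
j = ⅓ ≈ 0.33333
t(M) = 3 (t(M) = 5 - 2 = 3)
B(A) = 3*A (B(A) = A/(⅓) = A*3 = 3*A)
(B(-5)*((2 + 1) - 3))*t(3) = ((3*(-5))*((2 + 1) - 3))*3 = -15*(3 - 3)*3 = -15*0*3 = 0*3 = 0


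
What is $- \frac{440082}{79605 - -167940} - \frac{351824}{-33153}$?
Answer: $\frac{8055803726}{911873265} \approx 8.8344$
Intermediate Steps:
$- \frac{440082}{79605 - -167940} - \frac{351824}{-33153} = - \frac{440082}{79605 + 167940} - - \frac{351824}{33153} = - \frac{440082}{247545} + \frac{351824}{33153} = \left(-440082\right) \frac{1}{247545} + \frac{351824}{33153} = - \frac{48898}{27505} + \frac{351824}{33153} = \frac{8055803726}{911873265}$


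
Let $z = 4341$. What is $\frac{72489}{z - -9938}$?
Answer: $\frac{72489}{14279} \approx 5.0766$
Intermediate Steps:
$\frac{72489}{z - -9938} = \frac{72489}{4341 - -9938} = \frac{72489}{4341 + 9938} = \frac{72489}{14279}$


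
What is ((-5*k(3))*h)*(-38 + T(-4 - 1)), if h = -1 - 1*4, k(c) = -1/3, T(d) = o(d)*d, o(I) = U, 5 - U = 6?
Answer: 275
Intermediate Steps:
U = -1 (U = 5 - 1*6 = 5 - 6 = -1)
o(I) = -1
T(d) = -d
k(c) = -⅓ (k(c) = -1*⅓ = -⅓)
h = -5 (h = -1 - 4 = -5)
((-5*k(3))*h)*(-38 + T(-4 - 1)) = (-5*(-⅓)*(-5))*(-38 - (-4 - 1)) = ((5/3)*(-5))*(-38 - 1*(-5)) = -25*(-38 + 5)/3 = -25/3*(-33) = 275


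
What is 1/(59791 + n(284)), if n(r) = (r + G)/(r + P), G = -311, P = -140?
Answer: 16/956653 ≈ 1.6725e-5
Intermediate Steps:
n(r) = (-311 + r)/(-140 + r) (n(r) = (r - 311)/(r - 140) = (-311 + r)/(-140 + r))
1/(59791 + n(284)) = 1/(59791 + (-311 + 284)/(-140 + 284)) = 1/(59791 - 27/144) = 1/(59791 + (1/144)*(-27)) = 1/(59791 - 3/16) = 1/(956653/16) = 16/956653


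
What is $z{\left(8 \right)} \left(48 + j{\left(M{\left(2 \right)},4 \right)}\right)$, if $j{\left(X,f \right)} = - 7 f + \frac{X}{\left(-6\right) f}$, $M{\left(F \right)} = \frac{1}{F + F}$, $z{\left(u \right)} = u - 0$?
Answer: $\frac{1919}{12} \approx 159.92$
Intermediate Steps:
$z{\left(u \right)} = u$ ($z{\left(u \right)} = u + 0 = u$)
$M{\left(F \right)} = \frac{1}{2 F}$
$j{\left(X,f \right)} = - 7 f - \frac{X}{6 f}$ ($j{\left(X,f \right)} = - 7 f + X \left(- \frac{1}{6 f}\right) = - 7 f - \frac{X}{6 f}$)
$z{\left(8 \right)} \left(48 + j{\left(M{\left(2 \right)},4 \right)}\right) = 8 \left(48 - \left(28 + \frac{\frac{1}{2} \cdot \frac{1}{2}}{6 \cdot 4}\right)\right) = 8 \left(48 - \left(28 + \frac{1}{6} \cdot \frac{1}{2} \cdot \frac{1}{2} \cdot \frac{1}{4}\right)\right) = 8 \left(48 - \left(28 + \frac{1}{24} \cdot \frac{1}{4}\right)\right) = 8 \left(48 - \frac{2689}{96}\right) = 8 \cdot \frac{1919}{96} = \frac{1919}{12}$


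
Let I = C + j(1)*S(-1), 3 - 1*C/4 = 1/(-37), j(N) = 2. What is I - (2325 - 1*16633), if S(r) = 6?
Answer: 530288/37 ≈ 14332.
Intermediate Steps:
C = 448/37 (C = 12 - 4/(-37) = 12 - 4*(-1/37) = 12 + 4/37 = 448/37 ≈ 12.108)
I = 892/37 (I = 448/37 + 2*6 = 448/37 + 12 = 892/37 ≈ 24.108)
I - (2325 - 1*16633) = 892/37 - (2325 - 1*16633) = 892/37 - (2325 - 16633) = 892/37 - 1*(-14308) = 892/37 + 14308 = 530288/37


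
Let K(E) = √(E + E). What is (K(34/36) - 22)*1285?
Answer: -28270 + 1285*√17/3 ≈ -26504.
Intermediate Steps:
K(E) = √2*√E (K(E) = √(2*E) = √2*√E)
(K(34/36) - 22)*1285 = (√2*√(34/36) - 22)*1285 = (√2*√(34*(1/36)) - 22)*1285 = (√2*√(17/18) - 22)*1285 = (√2*(√34/6) - 22)*1285 = (√17/3 - 22)*1285 = (-22 + √17/3)*1285 = -28270 + 1285*√17/3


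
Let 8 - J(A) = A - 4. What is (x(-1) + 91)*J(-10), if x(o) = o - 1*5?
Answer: 1870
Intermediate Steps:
x(o) = -5 + o (x(o) = o - 5 = -5 + o)
J(A) = 12 - A (J(A) = 8 - (A - 4) = 8 - (-4 + A) = 8 + (4 - A) = 12 - A)
(x(-1) + 91)*J(-10) = ((-5 - 1) + 91)*(12 - 1*(-10)) = (-6 + 91)*(12 + 10) = 85*22 = 1870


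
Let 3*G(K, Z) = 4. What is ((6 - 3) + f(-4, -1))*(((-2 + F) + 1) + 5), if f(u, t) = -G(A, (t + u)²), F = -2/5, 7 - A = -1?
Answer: 6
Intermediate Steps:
A = 8 (A = 7 - 1*(-1) = 7 + 1 = 8)
F = -⅖ (F = -2*⅕ = -⅖ ≈ -0.40000)
G(K, Z) = 4/3 (G(K, Z) = (⅓)*4 = 4/3)
f(u, t) = -4/3 (f(u, t) = -1*4/3 = -4/3)
((6 - 3) + f(-4, -1))*(((-2 + F) + 1) + 5) = ((6 - 3) - 4/3)*(((-2 - ⅖) + 1) + 5) = (3 - 4/3)*((-12/5 + 1) + 5) = 5*(-7/5 + 5)/3 = (5/3)*(18/5) = 6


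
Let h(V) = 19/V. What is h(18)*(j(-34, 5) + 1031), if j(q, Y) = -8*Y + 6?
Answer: 18943/18 ≈ 1052.4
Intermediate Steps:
j(q, Y) = 6 - 8*Y
h(18)*(j(-34, 5) + 1031) = (19/18)*((6 - 8*5) + 1031) = (19*(1/18))*((6 - 40) + 1031) = 19*(-34 + 1031)/18 = (19/18)*997 = 18943/18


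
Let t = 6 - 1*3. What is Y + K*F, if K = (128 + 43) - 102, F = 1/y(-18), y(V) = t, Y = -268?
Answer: -245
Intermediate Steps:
t = 3 (t = 6 - 3 = 3)
y(V) = 3
F = ⅓ (F = 1/3 = ⅓ ≈ 0.33333)
K = 69 (K = 171 - 102 = 69)
Y + K*F = -268 + 69*(⅓) = -268 + 23 = -245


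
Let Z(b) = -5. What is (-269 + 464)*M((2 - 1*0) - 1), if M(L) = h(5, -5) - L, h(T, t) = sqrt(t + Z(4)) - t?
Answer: 780 + 195*I*sqrt(10) ≈ 780.0 + 616.64*I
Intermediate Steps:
h(T, t) = sqrt(-5 + t) - t (h(T, t) = sqrt(t - 5) - t = sqrt(-5 + t) - t)
M(L) = 5 - L + I*sqrt(10) (M(L) = (sqrt(-5 - 5) - 1*(-5)) - L = (sqrt(-10) + 5) - L = (I*sqrt(10) + 5) - L = (5 + I*sqrt(10)) - L = 5 - L + I*sqrt(10))
(-269 + 464)*M((2 - 1*0) - 1) = (-269 + 464)*(5 - ((2 - 1*0) - 1) + I*sqrt(10)) = 195*(5 - ((2 + 0) - 1) + I*sqrt(10)) = 195*(5 - (2 - 1) + I*sqrt(10)) = 195*(5 - 1*1 + I*sqrt(10)) = 195*(5 - 1 + I*sqrt(10)) = 195*(4 + I*sqrt(10)) = 780 + 195*I*sqrt(10)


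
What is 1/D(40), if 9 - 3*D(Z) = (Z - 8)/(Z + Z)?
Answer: 15/43 ≈ 0.34884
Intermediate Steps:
D(Z) = 3 - (-8 + Z)/(6*Z) (D(Z) = 3 - (Z - 8)/(3*(Z + Z)) = 3 - (-8 + Z)/(3*(2*Z)) = 3 - (-8 + Z)*1/(2*Z)/3 = 3 - (-8 + Z)/(6*Z))
1/D(40) = 1/((⅙)*(8 + 17*40)/40) = 1/((⅙)*(1/40)*(8 + 680)) = 1/((⅙)*(1/40)*688) = 1/(43/15) = 15/43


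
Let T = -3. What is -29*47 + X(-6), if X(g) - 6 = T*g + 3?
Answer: -1336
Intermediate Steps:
X(g) = 9 - 3*g (X(g) = 6 + (-3*g + 3) = 6 + (3 - 3*g) = 9 - 3*g)
-29*47 + X(-6) = -29*47 + (9 - 3*(-6)) = -1363 + (9 + 18) = -1363 + 27 = -1336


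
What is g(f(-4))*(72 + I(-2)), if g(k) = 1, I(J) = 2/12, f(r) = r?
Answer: 433/6 ≈ 72.167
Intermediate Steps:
I(J) = ⅙ (I(J) = 2*(1/12) = ⅙)
g(f(-4))*(72 + I(-2)) = 1*(72 + ⅙) = 1*(433/6) = 433/6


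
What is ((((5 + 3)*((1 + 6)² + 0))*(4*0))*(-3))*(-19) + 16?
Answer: 16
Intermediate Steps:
((((5 + 3)*((1 + 6)² + 0))*(4*0))*(-3))*(-19) + 16 = (((8*(7² + 0))*0)*(-3))*(-19) + 16 = (((8*(49 + 0))*0)*(-3))*(-19) + 16 = (((8*49)*0)*(-3))*(-19) + 16 = ((392*0)*(-3))*(-19) + 16 = (0*(-3))*(-19) + 16 = 0*(-19) + 16 = 0 + 16 = 16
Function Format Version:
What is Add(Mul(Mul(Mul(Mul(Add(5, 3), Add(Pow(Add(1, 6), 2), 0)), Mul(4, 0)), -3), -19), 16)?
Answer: 16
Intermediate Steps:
Add(Mul(Mul(Mul(Mul(Add(5, 3), Add(Pow(Add(1, 6), 2), 0)), Mul(4, 0)), -3), -19), 16) = Add(Mul(Mul(Mul(Mul(8, Add(Pow(7, 2), 0)), 0), -3), -19), 16) = Add(Mul(Mul(Mul(Mul(8, Add(49, 0)), 0), -3), -19), 16) = Add(Mul(Mul(Mul(Mul(8, 49), 0), -3), -19), 16) = Add(Mul(Mul(Mul(392, 0), -3), -19), 16) = Add(Mul(Mul(0, -3), -19), 16) = Add(Mul(0, -19), 16) = Add(0, 16) = 16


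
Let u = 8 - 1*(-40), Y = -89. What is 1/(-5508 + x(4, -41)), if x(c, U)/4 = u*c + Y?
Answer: -1/5096 ≈ -0.00019623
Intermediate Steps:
u = 48 (u = 8 + 40 = 48)
x(c, U) = -356 + 192*c (x(c, U) = 4*(48*c - 89) = 4*(-89 + 48*c) = -356 + 192*c)
1/(-5508 + x(4, -41)) = 1/(-5508 + (-356 + 192*4)) = 1/(-5508 + (-356 + 768)) = 1/(-5508 + 412) = 1/(-5096) = -1/5096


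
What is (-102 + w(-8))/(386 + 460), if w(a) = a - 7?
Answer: -13/94 ≈ -0.13830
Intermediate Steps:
w(a) = -7 + a
(-102 + w(-8))/(386 + 460) = (-102 + (-7 - 8))/(386 + 460) = (-102 - 15)/846 = -117*1/846 = -13/94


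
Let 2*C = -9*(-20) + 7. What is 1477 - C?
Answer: 2767/2 ≈ 1383.5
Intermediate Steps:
C = 187/2 (C = (-9*(-20) + 7)/2 = (180 + 7)/2 = (½)*187 = 187/2 ≈ 93.500)
1477 - C = 1477 - 1*187/2 = 1477 - 187/2 = 2767/2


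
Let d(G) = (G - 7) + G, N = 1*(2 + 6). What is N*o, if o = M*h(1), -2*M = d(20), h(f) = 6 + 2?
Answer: -1056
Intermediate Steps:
h(f) = 8
N = 8 (N = 1*8 = 8)
d(G) = -7 + 2*G (d(G) = (-7 + G) + G = -7 + 2*G)
M = -33/2 (M = -(-7 + 2*20)/2 = -(-7 + 40)/2 = -½*33 = -33/2 ≈ -16.500)
o = -132 (o = -33/2*8 = -132)
N*o = 8*(-132) = -1056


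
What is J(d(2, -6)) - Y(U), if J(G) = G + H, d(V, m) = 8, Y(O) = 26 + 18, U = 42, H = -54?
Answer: -90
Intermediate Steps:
Y(O) = 44
J(G) = -54 + G (J(G) = G - 54 = -54 + G)
J(d(2, -6)) - Y(U) = (-54 + 8) - 1*44 = -46 - 44 = -90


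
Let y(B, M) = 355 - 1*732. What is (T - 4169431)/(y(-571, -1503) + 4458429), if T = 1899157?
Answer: -1135137/2229026 ≈ -0.50925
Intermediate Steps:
y(B, M) = -377 (y(B, M) = 355 - 732 = -377)
(T - 4169431)/(y(-571, -1503) + 4458429) = (1899157 - 4169431)/(-377 + 4458429) = -2270274/4458052 = -2270274*1/4458052 = -1135137/2229026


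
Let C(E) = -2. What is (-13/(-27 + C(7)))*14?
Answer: 182/29 ≈ 6.2759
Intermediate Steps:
(-13/(-27 + C(7)))*14 = (-13/(-27 - 2))*14 = (-13/(-29))*14 = -1/29*(-13)*14 = (13/29)*14 = 182/29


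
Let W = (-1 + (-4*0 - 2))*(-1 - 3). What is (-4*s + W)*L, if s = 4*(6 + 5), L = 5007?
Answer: -821148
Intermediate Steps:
W = 12 (W = (-1 + (0 - 2))*(-4) = (-1 - 2)*(-4) = -3*(-4) = 12)
s = 44 (s = 4*11 = 44)
(-4*s + W)*L = (-4*44 + 12)*5007 = (-176 + 12)*5007 = -164*5007 = -821148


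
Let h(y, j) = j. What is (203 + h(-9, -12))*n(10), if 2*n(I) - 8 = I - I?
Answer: 764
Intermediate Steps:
n(I) = 4 (n(I) = 4 + (I - I)/2 = 4 + (½)*0 = 4 + 0 = 4)
(203 + h(-9, -12))*n(10) = (203 - 12)*4 = 191*4 = 764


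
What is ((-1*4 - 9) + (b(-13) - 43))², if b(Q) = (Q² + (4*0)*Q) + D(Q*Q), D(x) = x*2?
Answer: 203401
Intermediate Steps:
D(x) = 2*x
b(Q) = 3*Q² (b(Q) = (Q² + (4*0)*Q) + 2*(Q*Q) = (Q² + 0*Q) + 2*Q² = (Q² + 0) + 2*Q² = Q² + 2*Q² = 3*Q²)
((-1*4 - 9) + (b(-13) - 43))² = ((-1*4 - 9) + (3*(-13)² - 43))² = ((-4 - 9) + (3*169 - 43))² = (-13 + (507 - 43))² = (-13 + 464)² = 451² = 203401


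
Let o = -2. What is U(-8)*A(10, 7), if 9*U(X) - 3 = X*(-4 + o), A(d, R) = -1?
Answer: -17/3 ≈ -5.6667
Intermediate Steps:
U(X) = ⅓ - 2*X/3 (U(X) = ⅓ + (X*(-4 - 2))/9 = ⅓ + (X*(-6))/9 = ⅓ + (-6*X)/9 = ⅓ - 2*X/3)
U(-8)*A(10, 7) = (⅓ - ⅔*(-8))*(-1) = (⅓ + 16/3)*(-1) = (17/3)*(-1) = -17/3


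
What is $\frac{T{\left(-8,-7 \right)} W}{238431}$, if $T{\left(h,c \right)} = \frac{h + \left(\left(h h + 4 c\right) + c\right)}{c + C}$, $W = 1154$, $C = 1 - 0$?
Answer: $- \frac{4039}{238431} \approx -0.01694$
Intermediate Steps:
$C = 1$ ($C = 1 + 0 = 1$)
$T{\left(h,c \right)} = \frac{h + h^{2} + 5 c}{1 + c}$ ($T{\left(h,c \right)} = \frac{h + \left(\left(h h + 4 c\right) + c\right)}{c + 1} = \frac{h + \left(\left(h^{2} + 4 c\right) + c\right)}{1 + c} = \frac{h + \left(h^{2} + 5 c\right)}{1 + c} = \frac{h + h^{2} + 5 c}{1 + c}$)
$\frac{T{\left(-8,-7 \right)} W}{238431} = \frac{\frac{-8 + \left(-8\right)^{2} + 5 \left(-7\right)}{1 - 7} \cdot 1154}{238431} = \frac{-8 + 64 - 35}{-6} \cdot 1154 \cdot \frac{1}{238431} = \left(- \frac{1}{6}\right) 21 \cdot 1154 \cdot \frac{1}{238431} = \left(- \frac{7}{2}\right) 1154 \cdot \frac{1}{238431} = \left(-4039\right) \frac{1}{238431} = - \frac{4039}{238431}$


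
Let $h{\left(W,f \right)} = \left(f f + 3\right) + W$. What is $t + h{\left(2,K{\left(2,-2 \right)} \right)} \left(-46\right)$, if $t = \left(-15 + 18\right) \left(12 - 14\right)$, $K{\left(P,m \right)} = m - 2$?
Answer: $-972$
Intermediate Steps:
$K{\left(P,m \right)} = -2 + m$ ($K{\left(P,m \right)} = m - 2 = -2 + m$)
$t = -6$ ($t = 3 \left(-2\right) = -6$)
$h{\left(W,f \right)} = 3 + W + f^{2}$ ($h{\left(W,f \right)} = \left(f^{2} + 3\right) + W = \left(3 + f^{2}\right) + W = 3 + W + f^{2}$)
$t + h{\left(2,K{\left(2,-2 \right)} \right)} \left(-46\right) = -6 + \left(3 + 2 + \left(-2 - 2\right)^{2}\right) \left(-46\right) = -6 + \left(3 + 2 + \left(-4\right)^{2}\right) \left(-46\right) = -6 + \left(3 + 2 + 16\right) \left(-46\right) = -6 + 21 \left(-46\right) = -6 - 966 = -972$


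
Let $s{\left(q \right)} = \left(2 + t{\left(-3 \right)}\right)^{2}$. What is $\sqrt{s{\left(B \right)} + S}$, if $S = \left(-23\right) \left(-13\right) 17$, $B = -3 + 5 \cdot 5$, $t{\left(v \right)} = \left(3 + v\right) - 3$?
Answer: $2 \sqrt{1271} \approx 71.302$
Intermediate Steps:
$t{\left(v \right)} = v$
$B = 22$ ($B = -3 + 25 = 22$)
$s{\left(q \right)} = 1$ ($s{\left(q \right)} = \left(2 - 3\right)^{2} = \left(-1\right)^{2} = 1$)
$S = 5083$ ($S = 299 \cdot 17 = 5083$)
$\sqrt{s{\left(B \right)} + S} = \sqrt{1 + 5083} = \sqrt{5084} = 2 \sqrt{1271}$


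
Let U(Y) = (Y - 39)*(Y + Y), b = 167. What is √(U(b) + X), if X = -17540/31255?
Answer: 2*√417628128561/6251 ≈ 206.76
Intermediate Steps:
U(Y) = 2*Y*(-39 + Y) (U(Y) = (-39 + Y)*(2*Y) = 2*Y*(-39 + Y))
X = -3508/6251 (X = -17540*1/31255 = -3508/6251 ≈ -0.56119)
√(U(b) + X) = √(2*167*(-39 + 167) - 3508/6251) = √(2*167*128 - 3508/6251) = √(42752 - 3508/6251) = √(267239244/6251) = 2*√417628128561/6251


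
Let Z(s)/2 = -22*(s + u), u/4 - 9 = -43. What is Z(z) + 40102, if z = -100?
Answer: 50486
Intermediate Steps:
u = -136 (u = 36 + 4*(-43) = 36 - 172 = -136)
Z(s) = 5984 - 44*s (Z(s) = 2*(-22*(s - 136)) = 2*(-22*(-136 + s)) = 2*(2992 - 22*s) = 5984 - 44*s)
Z(z) + 40102 = (5984 - 44*(-100)) + 40102 = (5984 + 4400) + 40102 = 10384 + 40102 = 50486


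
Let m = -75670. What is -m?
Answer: 75670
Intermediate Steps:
-m = -1*(-75670) = 75670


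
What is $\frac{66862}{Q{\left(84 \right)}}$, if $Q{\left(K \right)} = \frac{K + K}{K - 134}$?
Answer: $- \frac{835775}{42} \approx -19899.0$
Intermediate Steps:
$Q{\left(K \right)} = \frac{2 K}{-134 + K}$
$\frac{66862}{Q{\left(84 \right)}} = \frac{66862}{2 \cdot 84 \frac{1}{-134 + 84}} = \frac{66862}{2 \cdot 84 \frac{1}{-50}} = \frac{66862}{2 \cdot 84 \left(- \frac{1}{50}\right)} = \frac{66862}{- \frac{84}{25}} = 66862 \left(- \frac{25}{84}\right) = - \frac{835775}{42}$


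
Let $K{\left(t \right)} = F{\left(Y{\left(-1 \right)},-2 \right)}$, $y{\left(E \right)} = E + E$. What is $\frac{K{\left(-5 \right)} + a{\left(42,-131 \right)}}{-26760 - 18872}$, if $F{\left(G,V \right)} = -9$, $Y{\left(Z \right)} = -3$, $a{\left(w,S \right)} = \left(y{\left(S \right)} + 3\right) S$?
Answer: $- \frac{530}{713} \approx -0.74334$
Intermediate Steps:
$y{\left(E \right)} = 2 E$
$a{\left(w,S \right)} = S \left(3 + 2 S\right)$ ($a{\left(w,S \right)} = \left(2 S + 3\right) S = \left(3 + 2 S\right) S = S \left(3 + 2 S\right)$)
$K{\left(t \right)} = -9$
$\frac{K{\left(-5 \right)} + a{\left(42,-131 \right)}}{-26760 - 18872} = \frac{-9 - 131 \left(3 + 2 \left(-131\right)\right)}{-26760 - 18872} = \frac{-9 - 131 \left(3 - 262\right)}{-45632} = \left(-9 - -33929\right) \left(- \frac{1}{45632}\right) = \left(-9 + 33929\right) \left(- \frac{1}{45632}\right) = 33920 \left(- \frac{1}{45632}\right) = - \frac{530}{713}$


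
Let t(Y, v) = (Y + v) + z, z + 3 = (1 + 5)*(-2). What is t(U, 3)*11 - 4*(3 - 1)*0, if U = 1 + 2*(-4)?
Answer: -209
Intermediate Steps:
U = -7 (U = 1 - 8 = -7)
z = -15 (z = -3 + (1 + 5)*(-2) = -3 + 6*(-2) = -3 - 12 = -15)
t(Y, v) = -15 + Y + v (t(Y, v) = (Y + v) - 15 = -15 + Y + v)
t(U, 3)*11 - 4*(3 - 1)*0 = (-15 - 7 + 3)*11 - 4*(3 - 1)*0 = -19*11 - 8*0 = -209 - 4*0 = -209 + 0 = -209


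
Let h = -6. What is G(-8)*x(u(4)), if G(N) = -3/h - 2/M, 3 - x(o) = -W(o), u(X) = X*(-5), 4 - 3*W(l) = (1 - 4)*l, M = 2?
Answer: 47/6 ≈ 7.8333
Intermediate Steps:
W(l) = 4/3 + l (W(l) = 4/3 - (1 - 4)*l/3 = 4/3 - (-1)*l = 4/3 + l)
u(X) = -5*X
x(o) = 13/3 + o (x(o) = 3 - (-1)*(4/3 + o) = 3 - (-4/3 - o) = 3 + (4/3 + o) = 13/3 + o)
G(N) = -½ (G(N) = -3/(-6) - 2/2 = -3*(-⅙) - 2*½ = ½ - 1 = -½)
G(-8)*x(u(4)) = -(13/3 - 5*4)/2 = -(13/3 - 20)/2 = -½*(-47/3) = 47/6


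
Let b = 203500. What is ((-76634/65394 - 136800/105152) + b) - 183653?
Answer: 2132142472337/107442342 ≈ 19845.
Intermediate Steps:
((-76634/65394 - 136800/105152) + b) - 183653 = ((-76634/65394 - 136800/105152) + 203500) - 183653 = ((-76634*1/65394 - 136800*1/105152) + 203500) - 183653 = ((-38317/32697 - 4275/3286) + 203500) - 183653 = (-265689337/107442342 + 203500) - 183653 = 21864250907663/107442342 - 183653 = 2132142472337/107442342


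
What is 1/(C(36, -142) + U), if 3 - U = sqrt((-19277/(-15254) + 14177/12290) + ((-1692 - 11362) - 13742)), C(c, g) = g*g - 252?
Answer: 933374527225/18589409469043643 + 2*I*sqrt(14713705710081303430)/18589409469043643 ≈ 5.021e-5 + 4.1269e-7*I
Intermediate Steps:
C(c, g) = -252 + g**2 (C(c, g) = g**2 - 252 = -252 + g**2)
U = 3 - 2*I*sqrt(14713705710081303430)/46867915 (U = 3 - sqrt((-19277/(-15254) + 14177/12290) + ((-1692 - 11362) - 13742)) = 3 - sqrt((-19277*(-1/15254) + 14177*(1/12290)) + (-13054 - 13742)) = 3 - sqrt((19277/15254 + 14177/12290) - 26796) = 3 - sqrt(113292572/46867915 - 26796) = 3 - sqrt(-1255759357768/46867915) = 3 - 2*I*sqrt(14713705710081303430)/46867915 ≈ 3.0 - 163.69*I)
1/(C(36, -142) + U) = 1/((-252 + (-142)**2) + (3 - 2*I*sqrt(14713705710081303430)/46867915)) = 1/((-252 + 20164) + (3 - 2*I*sqrt(14713705710081303430)/46867915)) = 1/(19912 + (3 - 2*I*sqrt(14713705710081303430)/46867915)) = 1/(19915 - 2*I*sqrt(14713705710081303430)/46867915)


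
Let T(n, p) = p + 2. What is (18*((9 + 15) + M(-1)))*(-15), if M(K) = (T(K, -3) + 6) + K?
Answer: -7560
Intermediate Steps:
T(n, p) = 2 + p
M(K) = 5 + K (M(K) = ((2 - 3) + 6) + K = (-1 + 6) + K = 5 + K)
(18*((9 + 15) + M(-1)))*(-15) = (18*((9 + 15) + (5 - 1)))*(-15) = (18*(24 + 4))*(-15) = (18*28)*(-15) = 504*(-15) = -7560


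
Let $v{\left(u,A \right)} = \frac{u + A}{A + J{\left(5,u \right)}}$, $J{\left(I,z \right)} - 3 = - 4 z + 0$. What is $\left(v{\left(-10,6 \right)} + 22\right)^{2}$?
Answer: $\frac{1153476}{2401} \approx 480.42$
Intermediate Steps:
$J{\left(I,z \right)} = 3 - 4 z$ ($J{\left(I,z \right)} = 3 + \left(- 4 z + 0\right) = 3 - 4 z$)
$v{\left(u,A \right)} = \frac{A + u}{3 + A - 4 u}$ ($v{\left(u,A \right)} = \frac{u + A}{A - \left(-3 + 4 u\right)} = \frac{A + u}{3 + A - 4 u}$)
$\left(v{\left(-10,6 \right)} + 22\right)^{2} = \left(\frac{6 - 10}{3 + 6 - -40} + 22\right)^{2} = \left(\frac{1}{3 + 6 + 40} \left(-4\right) + 22\right)^{2} = \left(\frac{1}{49} \left(-4\right) + 22\right)^{2} = \left(- \frac{4}{49} + 22\right)^{2} = \left(\frac{1074}{49}\right)^{2} = \frac{1153476}{2401}$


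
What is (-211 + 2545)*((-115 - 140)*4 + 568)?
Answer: -1054968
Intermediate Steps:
(-211 + 2545)*((-115 - 140)*4 + 568) = 2334*(-255*4 + 568) = 2334*(-1020 + 568) = 2334*(-452) = -1054968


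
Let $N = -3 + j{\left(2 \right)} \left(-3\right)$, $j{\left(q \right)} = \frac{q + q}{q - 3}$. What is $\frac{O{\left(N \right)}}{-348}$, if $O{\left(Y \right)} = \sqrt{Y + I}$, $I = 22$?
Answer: $- \frac{\sqrt{31}}{348} \approx -0.015999$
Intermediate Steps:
$j{\left(q \right)} = \frac{2 q}{-3 + q}$
$N = 9$ ($N = -3 + 2 \cdot 2 \frac{1}{-3 + 2} \left(-3\right) = -3 + 2 \cdot 2 \frac{1}{-1} \left(-3\right) = -3 + 2 \cdot 2 \left(-1\right) \left(-3\right) = -3 - -12 = -3 + 12 = 9$)
$O{\left(Y \right)} = \sqrt{22 + Y}$ ($O{\left(Y \right)} = \sqrt{Y + 22} = \sqrt{22 + Y}$)
$\frac{O{\left(N \right)}}{-348} = \frac{\sqrt{22 + 9}}{-348} = \sqrt{31} \left(- \frac{1}{348}\right) = - \frac{\sqrt{31}}{348}$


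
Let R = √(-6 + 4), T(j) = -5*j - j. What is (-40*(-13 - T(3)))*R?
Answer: -200*I*√2 ≈ -282.84*I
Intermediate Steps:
T(j) = -6*j
R = I*√2 (R = √(-2) = I*√2 ≈ 1.4142*I)
(-40*(-13 - T(3)))*R = (-40*(-13 - (-6)*3))*(I*√2) = (-40*(-13 - 1*(-18)))*(I*√2) = (-40*(-13 + 18))*(I*√2) = (-40*5)*(I*√2) = -200*I*√2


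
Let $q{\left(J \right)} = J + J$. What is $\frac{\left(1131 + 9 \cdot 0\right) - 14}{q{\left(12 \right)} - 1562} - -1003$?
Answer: $\frac{1541497}{1538} \approx 1002.3$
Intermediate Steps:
$q{\left(J \right)} = 2 J$
$\frac{\left(1131 + 9 \cdot 0\right) - 14}{q{\left(12 \right)} - 1562} - -1003 = \frac{\left(1131 + 9 \cdot 0\right) - 14}{2 \cdot 12 - 1562} - -1003 = \frac{\left(1131 + 0\right) - 14}{24 - 1562} + 1003 = \frac{1131 - 14}{-1538} + 1003 = 1117 \left(- \frac{1}{1538}\right) + 1003 = - \frac{1117}{1538} + 1003 = \frac{1541497}{1538}$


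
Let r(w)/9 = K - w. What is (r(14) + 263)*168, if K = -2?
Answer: 19992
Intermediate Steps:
r(w) = -18 - 9*w (r(w) = 9*(-2 - w) = -18 - 9*w)
(r(14) + 263)*168 = ((-18 - 9*14) + 263)*168 = ((-18 - 126) + 263)*168 = (-144 + 263)*168 = 119*168 = 19992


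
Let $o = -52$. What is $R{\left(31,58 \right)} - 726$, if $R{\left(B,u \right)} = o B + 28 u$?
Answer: $-714$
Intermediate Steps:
$R{\left(B,u \right)} = - 52 B + 28 u$
$R{\left(31,58 \right)} - 726 = \left(\left(-52\right) 31 + 28 \cdot 58\right) - 726 = \left(-1612 + 1624\right) - 726 = 12 - 726 = -714$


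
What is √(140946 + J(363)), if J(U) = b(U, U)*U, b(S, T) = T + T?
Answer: 2*√101121 ≈ 635.99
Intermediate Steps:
b(S, T) = 2*T
J(U) = 2*U² (J(U) = (2*U)*U = 2*U²)
√(140946 + J(363)) = √(140946 + 2*363²) = √(140946 + 2*131769) = √(140946 + 263538) = √404484 = 2*√101121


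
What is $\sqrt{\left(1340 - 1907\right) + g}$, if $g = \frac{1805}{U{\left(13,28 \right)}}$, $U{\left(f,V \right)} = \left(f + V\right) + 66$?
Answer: $\frac{4 i \sqrt{393653}}{107} \approx 23.455 i$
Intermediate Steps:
$U{\left(f,V \right)} = 66 + V + f$ ($U{\left(f,V \right)} = \left(V + f\right) + 66 = 66 + V + f$)
$g = \frac{1805}{107}$ ($g = \frac{1805}{66 + 28 + 13} = \frac{1805}{107} \approx 16.869$)
$\sqrt{\left(1340 - 1907\right) + g} = \sqrt{\left(1340 - 1907\right) + \frac{1805}{107}} = \sqrt{-567 + \frac{1805}{107}} = \sqrt{- \frac{58864}{107}} = \frac{4 i \sqrt{393653}}{107}$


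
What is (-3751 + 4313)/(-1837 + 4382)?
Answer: 562/2545 ≈ 0.22083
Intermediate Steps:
(-3751 + 4313)/(-1837 + 4382) = 562/2545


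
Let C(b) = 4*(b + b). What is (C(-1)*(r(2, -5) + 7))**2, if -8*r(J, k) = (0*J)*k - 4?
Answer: 3600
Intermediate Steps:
C(b) = 8*b (C(b) = 4*(2*b) = 8*b)
r(J, k) = 1/2 (r(J, k) = -((0*J)*k - 4)/8 = -(0*k - 4)/8 = -(0 - 4)/8 = -1/8*(-4) = 1/2)
(C(-1)*(r(2, -5) + 7))**2 = ((8*(-1))*(1/2 + 7))**2 = (-8*15/2)**2 = (-60)**2 = 3600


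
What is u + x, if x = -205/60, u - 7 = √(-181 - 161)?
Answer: 43/12 + 3*I*√38 ≈ 3.5833 + 18.493*I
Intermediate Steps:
u = 7 + 3*I*√38 (u = 7 + √(-181 - 161) = 7 + √(-342) = 7 + 3*I*√38 ≈ 7.0 + 18.493*I)
x = -41/12 (x = -205*1/60 = -41/12 ≈ -3.4167)
u + x = (7 + 3*I*√38) - 41/12 = 43/12 + 3*I*√38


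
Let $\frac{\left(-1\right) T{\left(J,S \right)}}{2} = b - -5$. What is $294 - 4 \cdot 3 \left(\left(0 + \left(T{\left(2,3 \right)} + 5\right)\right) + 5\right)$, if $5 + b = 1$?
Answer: $198$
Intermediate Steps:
$b = -4$ ($b = -5 + 1 = -4$)
$T{\left(J,S \right)} = -2$ ($T{\left(J,S \right)} = - 2 \left(-4 - -5\right) = - 2 \left(-4 + 5\right) = \left(-2\right) 1 = -2$)
$294 - 4 \cdot 3 \left(\left(0 + \left(T{\left(2,3 \right)} + 5\right)\right) + 5\right) = 294 - 4 \cdot 3 \left(\left(0 + \left(-2 + 5\right)\right) + 5\right) = 294 - 12 \left(\left(0 + 3\right) + 5\right) = 294 - 12 \left(3 + 5\right) = 294 - 12 \cdot 8 = 294 - 96 = 198$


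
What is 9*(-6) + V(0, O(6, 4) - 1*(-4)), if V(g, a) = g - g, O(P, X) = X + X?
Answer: -54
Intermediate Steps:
O(P, X) = 2*X
V(g, a) = 0
9*(-6) + V(0, O(6, 4) - 1*(-4)) = 9*(-6) + 0 = -54 + 0 = -54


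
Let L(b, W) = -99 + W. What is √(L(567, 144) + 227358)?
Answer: 3*√25267 ≈ 476.87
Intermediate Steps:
√(L(567, 144) + 227358) = √((-99 + 144) + 227358) = √(45 + 227358) = √227403 = 3*√25267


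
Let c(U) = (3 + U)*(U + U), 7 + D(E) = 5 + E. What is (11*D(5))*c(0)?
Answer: 0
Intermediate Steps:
D(E) = -2 + E (D(E) = -7 + (5 + E) = -2 + E)
c(U) = 2*U*(3 + U) (c(U) = (3 + U)*(2*U) = 2*U*(3 + U))
(11*D(5))*c(0) = (11*(-2 + 5))*(2*0*(3 + 0)) = (11*3)*(2*0*3) = 33*0 = 0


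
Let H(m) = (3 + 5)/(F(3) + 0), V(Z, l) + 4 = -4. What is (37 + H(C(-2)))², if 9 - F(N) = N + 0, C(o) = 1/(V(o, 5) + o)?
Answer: 13225/9 ≈ 1469.4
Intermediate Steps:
V(Z, l) = -8 (V(Z, l) = -4 - 4 = -8)
C(o) = 1/(-8 + o)
F(N) = 9 - N (F(N) = 9 - (N + 0) = 9 - N)
H(m) = 4/3 (H(m) = (3 + 5)/((9 - 1*3) + 0) = 8/((9 - 3) + 0) = 8/(6 + 0) = 8/6 = 8*(⅙) = 4/3)
(37 + H(C(-2)))² = (37 + 4/3)² = (115/3)² = 13225/9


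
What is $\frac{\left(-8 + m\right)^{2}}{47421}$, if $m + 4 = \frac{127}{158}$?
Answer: $\frac{3129361}{1183817844} \approx 0.0026434$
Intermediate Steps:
$m = - \frac{505}{158}$ ($m = -4 + \frac{127}{158} = - \frac{505}{158} \approx -3.1962$)
$\frac{\left(-8 + m\right)^{2}}{47421} = \frac{\left(-8 - \frac{505}{158}\right)^{2}}{47421} = \left(- \frac{1769}{158}\right)^{2} \cdot \frac{1}{47421} = \frac{3129361}{24964} \cdot \frac{1}{47421} = \frac{3129361}{1183817844}$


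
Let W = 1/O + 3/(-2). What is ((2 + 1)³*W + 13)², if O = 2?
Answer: 196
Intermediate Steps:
W = -1 (W = 1/2 + 3/(-2) = 1*(½) + 3*(-½) = ½ - 3/2 = -1)
((2 + 1)³*W + 13)² = ((2 + 1)³*(-1) + 13)² = (3³*(-1) + 13)² = (27*(-1) + 13)² = (-27 + 13)² = (-14)² = 196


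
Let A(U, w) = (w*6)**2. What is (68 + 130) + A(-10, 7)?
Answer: 1962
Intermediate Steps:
A(U, w) = 36*w**2 (A(U, w) = (6*w)**2 = 36*w**2)
(68 + 130) + A(-10, 7) = (68 + 130) + 36*7**2 = 198 + 36*49 = 198 + 1764 = 1962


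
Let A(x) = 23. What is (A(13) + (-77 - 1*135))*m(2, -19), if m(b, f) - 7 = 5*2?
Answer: -3213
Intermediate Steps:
m(b, f) = 17 (m(b, f) = 7 + 5*2 = 7 + 10 = 17)
(A(13) + (-77 - 1*135))*m(2, -19) = (23 + (-77 - 1*135))*17 = (23 + (-77 - 135))*17 = (23 - 212)*17 = -189*17 = -3213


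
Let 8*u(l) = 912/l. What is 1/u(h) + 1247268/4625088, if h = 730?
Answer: 146604283/21969168 ≈ 6.6732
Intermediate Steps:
u(l) = 114/l (u(l) = (912/l)/8 = 114/l)
1/u(h) + 1247268/4625088 = 1/(114/730) + 1247268/4625088 = 1/(114*(1/730)) + 1247268*(1/4625088) = 1/(57/365) + 103939/385424 = 365/57 + 103939/385424 = 146604283/21969168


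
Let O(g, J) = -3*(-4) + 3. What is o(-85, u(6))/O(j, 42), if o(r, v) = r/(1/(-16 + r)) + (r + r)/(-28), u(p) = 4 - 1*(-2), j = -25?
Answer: 24055/42 ≈ 572.74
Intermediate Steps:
O(g, J) = 15 (O(g, J) = 12 + 3 = 15)
u(p) = 6 (u(p) = 4 + 2 = 6)
o(r, v) = -r/14 + r*(-16 + r) (o(r, v) = r*(-16 + r) + (2*r)*(-1/28) = r*(-16 + r) - r/14 = -r/14 + r*(-16 + r))
o(-85, u(6))/O(j, 42) = ((1/14)*(-85)*(-225 + 14*(-85)))/15 = ((1/14)*(-85)*(-225 - 1190))*(1/15) = ((1/14)*(-85)*(-1415))*(1/15) = (120275/14)*(1/15) = 24055/42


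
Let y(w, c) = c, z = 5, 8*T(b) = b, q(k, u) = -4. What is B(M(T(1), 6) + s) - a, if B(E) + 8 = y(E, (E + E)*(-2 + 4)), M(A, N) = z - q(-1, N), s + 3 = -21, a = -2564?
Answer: 2496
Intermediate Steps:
s = -24 (s = -3 - 21 = -24)
T(b) = b/8
M(A, N) = 9 (M(A, N) = 5 - 1*(-4) = 5 + 4 = 9)
B(E) = -8 + 4*E (B(E) = -8 + (E + E)*(-2 + 4) = -8 + (2*E)*2 = -8 + 4*E)
B(M(T(1), 6) + s) - a = (-8 + 4*(9 - 24)) - 1*(-2564) = (-8 + 4*(-15)) + 2564 = (-8 - 60) + 2564 = -68 + 2564 = 2496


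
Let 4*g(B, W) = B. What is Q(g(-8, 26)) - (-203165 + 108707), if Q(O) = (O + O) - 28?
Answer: 94426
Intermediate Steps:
g(B, W) = B/4
Q(O) = -28 + 2*O (Q(O) = 2*O - 28 = -28 + 2*O)
Q(g(-8, 26)) - (-203165 + 108707) = (-28 + 2*((¼)*(-8))) - (-203165 + 108707) = (-28 + 2*(-2)) - 1*(-94458) = (-28 - 4) + 94458 = -32 + 94458 = 94426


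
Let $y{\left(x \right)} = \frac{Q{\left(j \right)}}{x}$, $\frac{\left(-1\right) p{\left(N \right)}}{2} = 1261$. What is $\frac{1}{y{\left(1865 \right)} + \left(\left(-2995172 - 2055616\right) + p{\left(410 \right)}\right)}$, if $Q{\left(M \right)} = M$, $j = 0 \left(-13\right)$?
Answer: $- \frac{1}{5053310} \approx -1.9789 \cdot 10^{-7}$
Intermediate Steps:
$j = 0$
$p{\left(N \right)} = -2522$ ($p{\left(N \right)} = \left(-2\right) 1261 = -2522$)
$y{\left(x \right)} = 0$ ($y{\left(x \right)} = \frac{0}{x} = 0$)
$\frac{1}{y{\left(1865 \right)} + \left(\left(-2995172 - 2055616\right) + p{\left(410 \right)}\right)} = \frac{1}{0 - 5053310} = \frac{1}{-5053310} = - \frac{1}{5053310}$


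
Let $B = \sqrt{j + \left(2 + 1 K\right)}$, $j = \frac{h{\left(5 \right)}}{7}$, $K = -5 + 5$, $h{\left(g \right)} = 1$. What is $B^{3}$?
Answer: $\frac{15 \sqrt{105}}{49} \approx 3.1368$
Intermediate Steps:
$K = 0$
$j = \frac{1}{7}$ ($j = 1 \cdot \frac{1}{7} = \frac{1}{7} \approx 0.14286$)
$B = \frac{\sqrt{105}}{7}$ ($B = \sqrt{\frac{1}{7} + \left(2 + 1 \cdot 0\right)} = \sqrt{\frac{1}{7} + \left(2 + 0\right)} = \sqrt{\frac{1}{7} + 2} = \sqrt{\frac{15}{7}} = \frac{\sqrt{105}}{7} \approx 1.4639$)
$B^{3} = \left(\frac{\sqrt{105}}{7}\right)^{3} = \frac{15 \sqrt{105}}{49}$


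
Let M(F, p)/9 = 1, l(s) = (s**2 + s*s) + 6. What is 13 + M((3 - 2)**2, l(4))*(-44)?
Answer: -383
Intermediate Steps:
l(s) = 6 + 2*s**2 (l(s) = (s**2 + s**2) + 6 = 2*s**2 + 6 = 6 + 2*s**2)
M(F, p) = 9 (M(F, p) = 9*1 = 9)
13 + M((3 - 2)**2, l(4))*(-44) = 13 + 9*(-44) = 13 - 396 = -383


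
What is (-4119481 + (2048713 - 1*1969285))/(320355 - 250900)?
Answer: -4040053/69455 ≈ -58.168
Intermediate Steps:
(-4119481 + (2048713 - 1*1969285))/(320355 - 250900) = (-4119481 + (2048713 - 1969285))/69455 = (-4119481 + 79428)*(1/69455) = -4040053*1/69455 = -4040053/69455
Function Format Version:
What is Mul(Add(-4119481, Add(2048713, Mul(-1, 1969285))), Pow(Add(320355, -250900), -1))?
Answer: Rational(-4040053, 69455) ≈ -58.168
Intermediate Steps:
Mul(Add(-4119481, Add(2048713, Mul(-1, 1969285))), Pow(Add(320355, -250900), -1)) = Mul(Add(-4119481, Add(2048713, -1969285)), Pow(69455, -1)) = Mul(Add(-4119481, 79428), Rational(1, 69455)) = Mul(-4040053, Rational(1, 69455)) = Rational(-4040053, 69455)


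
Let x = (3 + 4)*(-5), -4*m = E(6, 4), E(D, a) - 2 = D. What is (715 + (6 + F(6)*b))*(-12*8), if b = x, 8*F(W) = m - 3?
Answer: -71316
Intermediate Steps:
E(D, a) = 2 + D
m = -2 (m = -(2 + 6)/4 = -1/4*8 = -2)
F(W) = -5/8 (F(W) = (-2 - 3)/8 = (1/8)*(-5) = -5/8)
x = -35 (x = 7*(-5) = -35)
b = -35
(715 + (6 + F(6)*b))*(-12*8) = (715 + (6 - 5/8*(-35)))*(-12*8) = (715 + (6 + 175/8))*(-96) = (715 + 223/8)*(-96) = (5943/8)*(-96) = -71316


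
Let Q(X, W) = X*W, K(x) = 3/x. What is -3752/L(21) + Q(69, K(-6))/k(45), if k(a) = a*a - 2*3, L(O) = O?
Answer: -721525/4038 ≈ -178.68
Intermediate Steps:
k(a) = -6 + a² (k(a) = a² - 6 = -6 + a²)
Q(X, W) = W*X
-3752/L(21) + Q(69, K(-6))/k(45) = -3752/21 + ((3/(-6))*69)/(-6 + 45²) = -3752*1/21 + ((3*(-⅙))*69)/(-6 + 2025) = -536/3 - ½*69/2019 = -536/3 - 69/2*1/2019 = -536/3 - 23/1346 = -721525/4038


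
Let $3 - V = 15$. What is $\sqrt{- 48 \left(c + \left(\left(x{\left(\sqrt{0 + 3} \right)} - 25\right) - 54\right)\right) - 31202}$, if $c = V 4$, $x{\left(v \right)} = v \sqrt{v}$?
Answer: $\sqrt{-25106 - 48 \cdot 3^{\frac{3}{4}}} \approx 158.79 i$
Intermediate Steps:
$V = -12$ ($V = 3 - 15 = -12$)
$x{\left(v \right)} = v^{\frac{3}{2}}$
$c = -48$ ($c = \left(-12\right) 4 = -48$)
$\sqrt{- 48 \left(c + \left(\left(x{\left(\sqrt{0 + 3} \right)} - 25\right) - 54\right)\right) - 31202} = \sqrt{- 48 \left(-48 - \left(79 - \left(0 + 3\right)^{\frac{3}{4}}\right)\right) - 31202} = \sqrt{- 48 \left(-48 - \left(79 - 3^{\frac{3}{4}}\right)\right) - 31202} = \sqrt{- 48 \left(-127 + 3^{\frac{3}{4}}\right) - 31202} = \sqrt{\left(6096 - 48 \cdot 3^{\frac{3}{4}}\right) - 31202} = \sqrt{-25106 - 48 \cdot 3^{\frac{3}{4}}}$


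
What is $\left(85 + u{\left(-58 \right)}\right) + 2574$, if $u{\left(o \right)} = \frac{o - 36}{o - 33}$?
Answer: $\frac{242063}{91} \approx 2660.0$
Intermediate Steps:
$u{\left(o \right)} = \frac{-36 + o}{-33 + o}$
$\left(85 + u{\left(-58 \right)}\right) + 2574 = \left(85 + \frac{-36 - 58}{-33 - 58}\right) + 2574 = \left(85 + \frac{1}{-91} \left(-94\right)\right) + 2574 = \left(85 - - \frac{94}{91}\right) + 2574 = \left(85 + \frac{94}{91}\right) + 2574 = \frac{7829}{91} + 2574 = \frac{242063}{91}$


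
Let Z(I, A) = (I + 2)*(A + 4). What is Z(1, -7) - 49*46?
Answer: -2263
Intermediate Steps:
Z(I, A) = (2 + I)*(4 + A)
Z(1, -7) - 49*46 = (8 + 2*(-7) + 4*1 - 7*1) - 49*46 = (8 - 14 + 4 - 7) - 2254 = -9 - 2254 = -2263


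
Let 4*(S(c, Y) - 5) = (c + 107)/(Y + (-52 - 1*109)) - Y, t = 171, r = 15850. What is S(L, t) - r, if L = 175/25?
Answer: -158849/10 ≈ -15885.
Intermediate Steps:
L = 7 (L = 175*(1/25) = 7)
S(c, Y) = 5 - Y/4 + (107 + c)/(4*(-161 + Y)) (S(c, Y) = 5 + ((c + 107)/(Y + (-52 - 1*109)) - Y)/4 = 5 + ((107 + c)/(Y + (-52 - 109)) - Y)/4 = 5 + ((107 + c)/(Y - 161) - Y)/4 = 5 + ((107 + c)/(-161 + Y) - Y)/4 = 5 + (-Y + (107 + c)/(-161 + Y))/4 = 5 + (-Y/4 + (107 + c)/(4*(-161 + Y))) = 5 - Y/4 + (107 + c)/(4*(-161 + Y)))
S(L, t) - r = (-3113 + 7 - 1*171² + 181*171)/(4*(-161 + 171)) - 1*15850 = (¼)*(-3113 + 7 - 1*29241 + 30951)/10 - 15850 = (¼)*(⅒)*(-3113 + 7 - 29241 + 30951) - 15850 = (¼)*(⅒)*(-1396) - 15850 = -349/10 - 15850 = -158849/10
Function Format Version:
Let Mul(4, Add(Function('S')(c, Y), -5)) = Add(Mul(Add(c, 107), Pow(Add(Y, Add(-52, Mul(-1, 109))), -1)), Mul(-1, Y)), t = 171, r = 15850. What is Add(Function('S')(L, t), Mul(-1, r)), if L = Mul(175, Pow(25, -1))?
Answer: Rational(-158849, 10) ≈ -15885.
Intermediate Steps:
L = 7 (L = Mul(175, Rational(1, 25)) = 7)
Function('S')(c, Y) = Add(5, Mul(Rational(-1, 4), Y), Mul(Rational(1, 4), Pow(Add(-161, Y), -1), Add(107, c))) (Function('S')(c, Y) = Add(5, Mul(Rational(1, 4), Add(Mul(Add(c, 107), Pow(Add(Y, Add(-52, Mul(-1, 109))), -1)), Mul(-1, Y)))) = Add(5, Mul(Rational(1, 4), Add(Mul(Add(107, c), Pow(Add(Y, Add(-52, -109)), -1)), Mul(-1, Y)))) = Add(5, Mul(Rational(1, 4), Add(Mul(Add(107, c), Pow(Add(Y, -161), -1)), Mul(-1, Y)))) = Add(5, Mul(Rational(1, 4), Add(Mul(Add(107, c), Pow(Add(-161, Y), -1)), Mul(-1, Y)))) = Add(5, Mul(Rational(1, 4), Add(Mul(Pow(Add(-161, Y), -1), Add(107, c)), Mul(-1, Y)))) = Add(5, Mul(Rational(1, 4), Add(Mul(-1, Y), Mul(Pow(Add(-161, Y), -1), Add(107, c))))) = Add(5, Add(Mul(Rational(-1, 4), Y), Mul(Rational(1, 4), Pow(Add(-161, Y), -1), Add(107, c)))) = Add(5, Mul(Rational(-1, 4), Y), Mul(Rational(1, 4), Pow(Add(-161, Y), -1), Add(107, c))))
Add(Function('S')(L, t), Mul(-1, r)) = Add(Mul(Rational(1, 4), Pow(Add(-161, 171), -1), Add(-3113, 7, Mul(-1, Pow(171, 2)), Mul(181, 171))), Mul(-1, 15850)) = Add(Mul(Rational(1, 4), Pow(10, -1), Add(-3113, 7, Mul(-1, 29241), 30951)), -15850) = Add(Mul(Rational(1, 4), Rational(1, 10), Add(-3113, 7, -29241, 30951)), -15850) = Add(Mul(Rational(1, 4), Rational(1, 10), -1396), -15850) = Add(Rational(-349, 10), -15850) = Rational(-158849, 10)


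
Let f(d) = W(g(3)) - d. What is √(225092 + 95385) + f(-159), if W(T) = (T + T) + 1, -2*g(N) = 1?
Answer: 159 + √320477 ≈ 725.11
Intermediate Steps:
g(N) = -½ (g(N) = -½*1 = -½)
W(T) = 1 + 2*T (W(T) = 2*T + 1 = 1 + 2*T)
f(d) = -d (f(d) = (1 + 2*(-½)) - d = (1 - 1) - d = 0 - d = -d)
√(225092 + 95385) + f(-159) = √(225092 + 95385) - 1*(-159) = √320477 + 159 = 159 + √320477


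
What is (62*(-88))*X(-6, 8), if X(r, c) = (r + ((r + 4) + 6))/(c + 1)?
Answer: 10912/9 ≈ 1212.4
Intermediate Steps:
X(r, c) = (10 + 2*r)/(1 + c) (X(r, c) = (r + ((4 + r) + 6))/(1 + c) = (r + (10 + r))/(1 + c) = (10 + 2*r)/(1 + c))
(62*(-88))*X(-6, 8) = (62*(-88))*(2*(5 - 6)/(1 + 8)) = -10912*(-1)/9 = -5456*(-2/9) = 10912/9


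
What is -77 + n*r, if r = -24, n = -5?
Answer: 43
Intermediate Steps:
-77 + n*r = -77 - 5*(-24) = -77 + 120 = 43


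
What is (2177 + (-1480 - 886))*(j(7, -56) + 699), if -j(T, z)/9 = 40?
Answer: -64071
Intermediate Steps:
j(T, z) = -360 (j(T, z) = -9*40 = -360)
(2177 + (-1480 - 886))*(j(7, -56) + 699) = (2177 + (-1480 - 886))*(-360 + 699) = (2177 - 2366)*339 = -189*339 = -64071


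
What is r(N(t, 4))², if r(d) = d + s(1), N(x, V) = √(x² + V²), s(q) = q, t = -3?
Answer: 36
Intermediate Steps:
N(x, V) = √(V² + x²)
r(d) = 1 + d (r(d) = d + 1 = 1 + d)
r(N(t, 4))² = (1 + √(4² + (-3)²))² = (1 + √(16 + 9))² = (1 + √25)² = (1 + 5)² = 6² = 36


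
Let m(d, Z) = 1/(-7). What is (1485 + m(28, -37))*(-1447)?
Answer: -15040118/7 ≈ -2.1486e+6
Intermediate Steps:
m(d, Z) = -1/7
(1485 + m(28, -37))*(-1447) = (1485 - 1/7)*(-1447) = (10394/7)*(-1447) = -15040118/7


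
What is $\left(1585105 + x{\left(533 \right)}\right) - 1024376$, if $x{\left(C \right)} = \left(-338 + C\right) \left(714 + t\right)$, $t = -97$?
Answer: $681044$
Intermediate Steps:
$x{\left(C \right)} = -208546 + 617 C$ ($x{\left(C \right)} = \left(-338 + C\right) \left(714 - 97\right) = \left(-338 + C\right) 617 = -208546 + 617 C$)
$\left(1585105 + x{\left(533 \right)}\right) - 1024376 = \left(1585105 + \left(-208546 + 617 \cdot 533\right)\right) - 1024376 = \left(1585105 + \left(-208546 + 328861\right)\right) - 1024376 = \left(1585105 + 120315\right) - 1024376 = 1705420 - 1024376 = 681044$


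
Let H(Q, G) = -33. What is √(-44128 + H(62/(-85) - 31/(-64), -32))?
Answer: I*√44161 ≈ 210.15*I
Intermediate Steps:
√(-44128 + H(62/(-85) - 31/(-64), -32)) = √(-44128 - 33) = √(-44161) = I*√44161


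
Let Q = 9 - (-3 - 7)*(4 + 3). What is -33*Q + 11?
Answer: -2596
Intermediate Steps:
Q = 79 (Q = 9 - (-10)*7 = 9 - 1*(-70) = 9 + 70 = 79)
-33*Q + 11 = -33*79 + 11 = -2607 + 11 = -2596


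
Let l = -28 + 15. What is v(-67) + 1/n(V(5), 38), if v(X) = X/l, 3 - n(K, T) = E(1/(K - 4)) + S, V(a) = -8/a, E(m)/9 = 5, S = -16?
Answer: 133/26 ≈ 5.1154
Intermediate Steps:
l = -13
E(m) = 45 (E(m) = 9*5 = 45)
n(K, T) = -26 (n(K, T) = 3 - (45 - 16) = 3 - 1*29 = 3 - 29 = -26)
v(X) = -X/13 (v(X) = X/(-13) = X*(-1/13) = -X/13)
v(-67) + 1/n(V(5), 38) = -1/13*(-67) + 1/(-26) = 67/13 - 1/26 = 133/26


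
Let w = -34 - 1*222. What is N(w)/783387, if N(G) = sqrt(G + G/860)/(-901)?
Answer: -8*I*sqrt(185115)/151753812705 ≈ -2.2681e-8*I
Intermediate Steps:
w = -256 (w = -34 - 222 = -256)
N(G) = -sqrt(185115)*sqrt(G)/387430 (N(G) = sqrt(G + G*(1/860))*(-1/901) = sqrt(G + G/860)*(-1/901) = sqrt(861*G/860)*(-1/901) = (sqrt(185115)*sqrt(G)/430)*(-1/901) = -sqrt(185115)*sqrt(G)/387430)
N(w)/783387 = -sqrt(185115)*sqrt(-256)/387430/783387 = -sqrt(185115)*16*I/387430*(1/783387) = -8*I*sqrt(185115)/193715*(1/783387) = -8*I*sqrt(185115)/151753812705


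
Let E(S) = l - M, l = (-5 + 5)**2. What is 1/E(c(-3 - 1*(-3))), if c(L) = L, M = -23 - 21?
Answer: 1/44 ≈ 0.022727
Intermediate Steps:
M = -44
l = 0 (l = 0**2 = 0)
E(S) = 44 (E(S) = 0 - 1*(-44) = 0 + 44 = 44)
1/E(c(-3 - 1*(-3))) = 1/44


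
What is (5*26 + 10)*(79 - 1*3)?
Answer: 10640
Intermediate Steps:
(5*26 + 10)*(79 - 1*3) = (130 + 10)*(79 - 3) = 140*76 = 10640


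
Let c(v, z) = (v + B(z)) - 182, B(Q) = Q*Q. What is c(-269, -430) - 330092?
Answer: -145643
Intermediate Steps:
B(Q) = Q²
c(v, z) = -182 + v + z² (c(v, z) = (v + z²) - 182 = -182 + v + z²)
c(-269, -430) - 330092 = (-182 - 269 + (-430)²) - 330092 = (-182 - 269 + 184900) - 330092 = 184449 - 330092 = -145643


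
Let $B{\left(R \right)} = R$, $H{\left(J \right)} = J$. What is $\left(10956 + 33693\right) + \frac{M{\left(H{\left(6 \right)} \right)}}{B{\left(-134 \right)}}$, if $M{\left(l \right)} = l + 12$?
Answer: $\frac{2991474}{67} \approx 44649.0$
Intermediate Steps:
$M{\left(l \right)} = 12 + l$
$\left(10956 + 33693\right) + \frac{M{\left(H{\left(6 \right)} \right)}}{B{\left(-134 \right)}} = \left(10956 + 33693\right) + \frac{12 + 6}{-134} = 44649 + 18 \left(- \frac{1}{134}\right) = 44649 - \frac{9}{67} = \frac{2991474}{67}$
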